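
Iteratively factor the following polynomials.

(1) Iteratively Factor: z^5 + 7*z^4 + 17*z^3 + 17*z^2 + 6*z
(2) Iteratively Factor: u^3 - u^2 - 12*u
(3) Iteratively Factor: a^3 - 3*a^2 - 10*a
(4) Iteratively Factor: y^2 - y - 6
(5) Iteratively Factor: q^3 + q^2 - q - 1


(1) = (z + 1)*(z^4 + 6*z^3 + 11*z^2 + 6*z) = (z + 1)*(z + 3)*(z^3 + 3*z^2 + 2*z) = (z + 1)*(z + 2)*(z + 3)*(z^2 + z) = (z + 1)^2*(z + 2)*(z + 3)*(z)
(2) = (u)*(u^2 - u - 12) = u*(u - 4)*(u + 3)
(3) = (a - 5)*(a^2 + 2*a) = (a - 5)*(a + 2)*(a)
(4) = (y - 3)*(y + 2)
(5) = (q - 1)*(q^2 + 2*q + 1) = (q - 1)*(q + 1)*(q + 1)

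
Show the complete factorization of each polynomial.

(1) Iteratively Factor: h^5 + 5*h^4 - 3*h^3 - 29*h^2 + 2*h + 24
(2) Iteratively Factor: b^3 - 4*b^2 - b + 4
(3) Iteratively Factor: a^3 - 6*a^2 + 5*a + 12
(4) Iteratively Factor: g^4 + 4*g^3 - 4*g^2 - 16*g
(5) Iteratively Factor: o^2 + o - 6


(1) = (h + 1)*(h^4 + 4*h^3 - 7*h^2 - 22*h + 24) = (h + 1)*(h + 4)*(h^3 - 7*h + 6) = (h - 2)*(h + 1)*(h + 4)*(h^2 + 2*h - 3) = (h - 2)*(h - 1)*(h + 1)*(h + 4)*(h + 3)
(2) = (b - 4)*(b^2 - 1) = (b - 4)*(b + 1)*(b - 1)
(3) = (a - 3)*(a^2 - 3*a - 4) = (a - 4)*(a - 3)*(a + 1)
(4) = (g + 4)*(g^3 - 4*g) = (g + 2)*(g + 4)*(g^2 - 2*g) = g*(g + 2)*(g + 4)*(g - 2)
(5) = (o - 2)*(o + 3)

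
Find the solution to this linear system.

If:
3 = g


Then:
g = 3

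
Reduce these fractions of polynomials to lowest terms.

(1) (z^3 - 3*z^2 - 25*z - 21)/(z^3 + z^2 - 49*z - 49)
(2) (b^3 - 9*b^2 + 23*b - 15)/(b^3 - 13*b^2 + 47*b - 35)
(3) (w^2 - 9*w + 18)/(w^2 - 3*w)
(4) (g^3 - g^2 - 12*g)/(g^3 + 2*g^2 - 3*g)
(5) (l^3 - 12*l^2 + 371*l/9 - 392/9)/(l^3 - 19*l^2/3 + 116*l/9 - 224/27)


(1) = (z + 3)/(z + 7)
(2) = (b - 3)/(b - 7)
(3) = (w - 6)/w
(4) = (g - 4)/(g - 1)
(5) = (3*l - 21)/(3*l - 4)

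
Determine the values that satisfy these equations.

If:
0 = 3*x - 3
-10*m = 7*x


Then:
m = -7/10
x = 1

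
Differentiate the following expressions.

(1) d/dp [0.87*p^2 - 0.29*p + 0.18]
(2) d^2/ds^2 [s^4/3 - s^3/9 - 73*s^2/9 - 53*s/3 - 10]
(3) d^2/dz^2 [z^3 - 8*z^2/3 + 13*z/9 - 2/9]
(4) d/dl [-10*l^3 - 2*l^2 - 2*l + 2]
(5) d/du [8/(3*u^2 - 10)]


(1) = 1.74*p - 0.29
(2) = 4*s^2 - 2*s/3 - 146/9
(3) = 6*z - 16/3
(4) = -30*l^2 - 4*l - 2
(5) = -48*u/(3*u^2 - 10)^2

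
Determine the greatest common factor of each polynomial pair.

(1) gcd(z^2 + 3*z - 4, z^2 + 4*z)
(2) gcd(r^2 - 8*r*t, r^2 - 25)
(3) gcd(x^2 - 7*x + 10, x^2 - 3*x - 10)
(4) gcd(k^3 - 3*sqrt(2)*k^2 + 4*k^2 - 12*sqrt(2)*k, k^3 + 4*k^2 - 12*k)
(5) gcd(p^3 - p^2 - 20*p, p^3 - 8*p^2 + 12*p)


(1) = z + 4
(2) = 1
(3) = x - 5
(4) = k
(5) = p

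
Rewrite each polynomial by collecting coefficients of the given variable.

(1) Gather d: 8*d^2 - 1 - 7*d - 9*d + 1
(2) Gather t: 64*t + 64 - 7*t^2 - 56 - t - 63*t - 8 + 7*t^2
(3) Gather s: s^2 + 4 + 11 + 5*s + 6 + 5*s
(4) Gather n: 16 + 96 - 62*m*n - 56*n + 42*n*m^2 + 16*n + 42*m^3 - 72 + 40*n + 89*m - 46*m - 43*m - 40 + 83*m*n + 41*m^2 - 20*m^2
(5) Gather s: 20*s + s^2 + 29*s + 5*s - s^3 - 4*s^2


(1) = 8*d^2 - 16*d
(2) = 0
(3) = s^2 + 10*s + 21
(4) = 42*m^3 + 21*m^2 + n*(42*m^2 + 21*m)
(5) = -s^3 - 3*s^2 + 54*s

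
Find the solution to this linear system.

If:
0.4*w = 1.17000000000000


Then:
w = 2.92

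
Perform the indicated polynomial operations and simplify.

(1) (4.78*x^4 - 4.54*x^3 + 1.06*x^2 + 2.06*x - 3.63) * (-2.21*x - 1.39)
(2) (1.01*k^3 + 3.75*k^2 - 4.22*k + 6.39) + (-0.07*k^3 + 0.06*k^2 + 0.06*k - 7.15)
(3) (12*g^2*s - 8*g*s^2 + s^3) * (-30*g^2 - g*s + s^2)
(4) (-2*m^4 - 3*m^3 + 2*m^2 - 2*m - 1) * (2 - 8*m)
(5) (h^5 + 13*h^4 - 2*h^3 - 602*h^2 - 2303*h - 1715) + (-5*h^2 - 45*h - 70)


(1) = -10.5638*x^5 + 3.3892*x^4 + 3.968*x^3 - 6.026*x^2 + 5.1589*x + 5.0457
(2) = 0.94*k^3 + 3.81*k^2 - 4.16*k - 0.76
(3) = -360*g^4*s + 228*g^3*s^2 - 10*g^2*s^3 - 9*g*s^4 + s^5
(4) = 16*m^5 + 20*m^4 - 22*m^3 + 20*m^2 + 4*m - 2
(5) = h^5 + 13*h^4 - 2*h^3 - 607*h^2 - 2348*h - 1785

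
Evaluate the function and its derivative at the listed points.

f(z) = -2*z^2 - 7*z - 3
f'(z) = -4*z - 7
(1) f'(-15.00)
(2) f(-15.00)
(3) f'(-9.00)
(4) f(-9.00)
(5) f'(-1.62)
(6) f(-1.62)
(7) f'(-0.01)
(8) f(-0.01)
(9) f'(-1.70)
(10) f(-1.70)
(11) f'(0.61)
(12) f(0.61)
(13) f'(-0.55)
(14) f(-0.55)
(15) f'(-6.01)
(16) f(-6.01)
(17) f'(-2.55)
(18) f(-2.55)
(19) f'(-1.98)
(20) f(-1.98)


(1) = 53.00
(2) = -348.00
(3) = 29.00
(4) = -102.00
(5) = -0.52
(6) = 3.09
(7) = -6.96
(8) = -2.93
(9) = -0.20
(10) = 3.12
(11) = -9.44
(12) = -8.01
(13) = -4.80
(14) = 0.25
(15) = 17.04
(16) = -33.17
(17) = 3.20
(18) = 1.84
(19) = 0.92
(20) = 3.02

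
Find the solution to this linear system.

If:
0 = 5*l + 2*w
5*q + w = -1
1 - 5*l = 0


Then:
l = 1/5
q = -1/10
w = -1/2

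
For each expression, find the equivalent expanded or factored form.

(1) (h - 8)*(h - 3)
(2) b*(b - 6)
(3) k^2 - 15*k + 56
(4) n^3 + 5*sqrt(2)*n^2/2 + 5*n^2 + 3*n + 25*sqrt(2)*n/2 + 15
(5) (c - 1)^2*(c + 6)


(1) = h^2 - 11*h + 24
(2) = b^2 - 6*b
(3) = (k - 8)*(k - 7)
(4) = (n + 5)*(n + sqrt(2))*(n + 3*sqrt(2)/2)
(5) = c^3 + 4*c^2 - 11*c + 6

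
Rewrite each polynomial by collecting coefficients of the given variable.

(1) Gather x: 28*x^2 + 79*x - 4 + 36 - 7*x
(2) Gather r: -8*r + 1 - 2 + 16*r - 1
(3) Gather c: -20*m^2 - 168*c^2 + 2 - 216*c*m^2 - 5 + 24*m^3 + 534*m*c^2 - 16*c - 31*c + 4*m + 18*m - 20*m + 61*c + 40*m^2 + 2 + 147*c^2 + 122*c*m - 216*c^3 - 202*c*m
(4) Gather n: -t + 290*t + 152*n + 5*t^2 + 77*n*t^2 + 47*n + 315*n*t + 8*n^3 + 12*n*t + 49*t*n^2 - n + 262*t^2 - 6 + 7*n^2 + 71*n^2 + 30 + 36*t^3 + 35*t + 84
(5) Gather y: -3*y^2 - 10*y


(1) = 28*x^2 + 72*x + 32
(2) = 8*r - 2
(3) = -216*c^3 + c^2*(534*m - 21) + c*(-216*m^2 - 80*m + 14) + 24*m^3 + 20*m^2 + 2*m - 1
(4) = 8*n^3 + n^2*(49*t + 78) + n*(77*t^2 + 327*t + 198) + 36*t^3 + 267*t^2 + 324*t + 108
(5) = -3*y^2 - 10*y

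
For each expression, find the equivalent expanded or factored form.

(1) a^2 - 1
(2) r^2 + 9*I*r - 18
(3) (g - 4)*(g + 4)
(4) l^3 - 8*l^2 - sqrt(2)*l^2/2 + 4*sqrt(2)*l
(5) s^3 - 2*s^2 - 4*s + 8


(1) = (a - 1)*(a + 1)
(2) = (r + 3*I)*(r + 6*I)
(3) = g^2 - 16
(4) = l*(l - 8)*(l - sqrt(2)/2)
(5) = (s - 2)^2*(s + 2)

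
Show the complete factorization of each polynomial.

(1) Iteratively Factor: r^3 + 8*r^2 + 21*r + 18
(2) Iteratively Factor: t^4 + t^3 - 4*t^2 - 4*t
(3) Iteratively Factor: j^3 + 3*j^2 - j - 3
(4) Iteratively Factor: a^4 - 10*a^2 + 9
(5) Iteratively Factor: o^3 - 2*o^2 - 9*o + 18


(1) = (r + 3)*(r^2 + 5*r + 6) = (r + 3)^2*(r + 2)
(2) = (t - 2)*(t^3 + 3*t^2 + 2*t) = t*(t - 2)*(t^2 + 3*t + 2) = t*(t - 2)*(t + 2)*(t + 1)
(3) = (j + 1)*(j^2 + 2*j - 3) = (j - 1)*(j + 1)*(j + 3)
(4) = (a + 3)*(a^3 - 3*a^2 - a + 3) = (a - 3)*(a + 3)*(a^2 - 1) = (a - 3)*(a + 1)*(a + 3)*(a - 1)
(5) = (o - 2)*(o^2 - 9) = (o - 2)*(o + 3)*(o - 3)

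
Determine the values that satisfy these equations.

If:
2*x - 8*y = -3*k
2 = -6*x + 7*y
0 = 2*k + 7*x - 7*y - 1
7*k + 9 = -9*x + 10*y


Then:
No Solution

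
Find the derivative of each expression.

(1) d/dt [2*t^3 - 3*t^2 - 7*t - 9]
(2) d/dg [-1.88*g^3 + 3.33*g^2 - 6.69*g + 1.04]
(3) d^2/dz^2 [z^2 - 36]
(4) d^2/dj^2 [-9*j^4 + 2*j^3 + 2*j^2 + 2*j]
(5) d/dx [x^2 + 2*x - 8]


(1) = 6*t^2 - 6*t - 7
(2) = -5.64*g^2 + 6.66*g - 6.69
(3) = 2
(4) = -108*j^2 + 12*j + 4
(5) = 2*x + 2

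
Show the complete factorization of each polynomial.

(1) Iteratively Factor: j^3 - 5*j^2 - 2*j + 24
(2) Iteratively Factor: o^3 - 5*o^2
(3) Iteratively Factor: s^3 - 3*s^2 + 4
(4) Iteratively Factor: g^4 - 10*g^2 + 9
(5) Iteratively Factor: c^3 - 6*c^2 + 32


(1) = (j + 2)*(j^2 - 7*j + 12) = (j - 3)*(j + 2)*(j - 4)
(2) = (o - 5)*(o^2) = o*(o - 5)*(o)
(3) = (s - 2)*(s^2 - s - 2) = (s - 2)^2*(s + 1)
(4) = (g - 1)*(g^3 + g^2 - 9*g - 9) = (g - 1)*(g + 3)*(g^2 - 2*g - 3) = (g - 1)*(g + 1)*(g + 3)*(g - 3)
(5) = (c - 4)*(c^2 - 2*c - 8) = (c - 4)*(c + 2)*(c - 4)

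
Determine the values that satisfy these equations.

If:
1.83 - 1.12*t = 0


Then:
t = 1.63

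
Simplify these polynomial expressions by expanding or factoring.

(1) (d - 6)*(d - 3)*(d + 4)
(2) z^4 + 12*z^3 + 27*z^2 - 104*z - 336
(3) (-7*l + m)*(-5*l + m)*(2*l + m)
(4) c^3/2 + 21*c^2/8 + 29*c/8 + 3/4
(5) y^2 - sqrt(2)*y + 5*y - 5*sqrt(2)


(1) = d^3 - 5*d^2 - 18*d + 72
(2) = (z - 3)*(z + 4)^2*(z + 7)
(3) = 70*l^3 + 11*l^2*m - 10*l*m^2 + m^3
(4) = (c/2 + 1)*(c + 1/4)*(c + 3)
(5) = (y + 5)*(y - sqrt(2))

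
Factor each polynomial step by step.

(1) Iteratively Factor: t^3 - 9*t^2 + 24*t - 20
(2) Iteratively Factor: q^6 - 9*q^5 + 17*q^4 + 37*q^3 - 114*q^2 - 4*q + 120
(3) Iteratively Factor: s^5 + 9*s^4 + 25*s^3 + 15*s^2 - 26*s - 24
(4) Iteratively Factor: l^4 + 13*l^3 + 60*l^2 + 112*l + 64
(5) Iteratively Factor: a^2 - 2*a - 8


(1) = (t - 5)*(t^2 - 4*t + 4) = (t - 5)*(t - 2)*(t - 2)
(2) = (q + 1)*(q^5 - 10*q^4 + 27*q^3 + 10*q^2 - 124*q + 120) = (q + 1)*(q + 2)*(q^4 - 12*q^3 + 51*q^2 - 92*q + 60) = (q - 2)*(q + 1)*(q + 2)*(q^3 - 10*q^2 + 31*q - 30) = (q - 5)*(q - 2)*(q + 1)*(q + 2)*(q^2 - 5*q + 6) = (q - 5)*(q - 2)^2*(q + 1)*(q + 2)*(q - 3)
(3) = (s + 4)*(s^4 + 5*s^3 + 5*s^2 - 5*s - 6) = (s - 1)*(s + 4)*(s^3 + 6*s^2 + 11*s + 6) = (s - 1)*(s + 2)*(s + 4)*(s^2 + 4*s + 3) = (s - 1)*(s + 2)*(s + 3)*(s + 4)*(s + 1)
(4) = (l + 1)*(l^3 + 12*l^2 + 48*l + 64) = (l + 1)*(l + 4)*(l^2 + 8*l + 16) = (l + 1)*(l + 4)^2*(l + 4)
(5) = (a - 4)*(a + 2)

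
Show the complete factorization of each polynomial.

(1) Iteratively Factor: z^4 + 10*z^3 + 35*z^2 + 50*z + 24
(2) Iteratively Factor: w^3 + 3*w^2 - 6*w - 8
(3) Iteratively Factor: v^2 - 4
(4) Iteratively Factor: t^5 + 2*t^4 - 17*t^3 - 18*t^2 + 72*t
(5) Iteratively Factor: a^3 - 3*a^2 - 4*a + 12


(1) = (z + 2)*(z^3 + 8*z^2 + 19*z + 12) = (z + 2)*(z + 3)*(z^2 + 5*z + 4) = (z + 2)*(z + 3)*(z + 4)*(z + 1)
(2) = (w - 2)*(w^2 + 5*w + 4) = (w - 2)*(w + 4)*(w + 1)
(3) = (v - 2)*(v + 2)
(4) = (t + 4)*(t^4 - 2*t^3 - 9*t^2 + 18*t) = (t - 3)*(t + 4)*(t^3 + t^2 - 6*t) = t*(t - 3)*(t + 4)*(t^2 + t - 6) = t*(t - 3)*(t - 2)*(t + 4)*(t + 3)
(5) = (a - 2)*(a^2 - a - 6) = (a - 3)*(a - 2)*(a + 2)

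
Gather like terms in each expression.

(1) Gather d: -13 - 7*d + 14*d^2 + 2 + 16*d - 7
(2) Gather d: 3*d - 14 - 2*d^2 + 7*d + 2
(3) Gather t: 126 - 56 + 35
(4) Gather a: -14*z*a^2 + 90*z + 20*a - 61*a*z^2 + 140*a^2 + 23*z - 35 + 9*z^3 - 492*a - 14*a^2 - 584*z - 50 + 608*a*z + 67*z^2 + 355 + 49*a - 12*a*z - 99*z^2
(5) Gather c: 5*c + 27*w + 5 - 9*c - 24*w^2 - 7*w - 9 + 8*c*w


(1) = 14*d^2 + 9*d - 18
(2) = -2*d^2 + 10*d - 12
(3) = 105
(4) = a^2*(126 - 14*z) + a*(-61*z^2 + 596*z - 423) + 9*z^3 - 32*z^2 - 471*z + 270
(5) = c*(8*w - 4) - 24*w^2 + 20*w - 4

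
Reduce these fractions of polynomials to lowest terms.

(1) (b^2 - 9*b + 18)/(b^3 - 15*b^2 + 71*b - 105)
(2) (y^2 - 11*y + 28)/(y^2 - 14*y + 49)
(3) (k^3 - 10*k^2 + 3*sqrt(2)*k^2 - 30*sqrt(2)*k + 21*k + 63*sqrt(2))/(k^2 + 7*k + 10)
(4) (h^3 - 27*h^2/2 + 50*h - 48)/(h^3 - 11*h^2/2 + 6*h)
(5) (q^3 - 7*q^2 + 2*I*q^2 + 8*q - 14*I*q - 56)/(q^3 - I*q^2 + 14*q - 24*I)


(1) = (b - 6)/(b^2 - 12*b + 35)
(2) = (y - 4)/(y - 7)
(3) = (k^3 + k^2*(-10 + 3*sqrt(2)) + k*(21 - 30*sqrt(2)) + 63*sqrt(2))/(k^2 + 7*k + 10)
(4) = (h - 8)/h
(5) = (q - 7)/(q - 3*I)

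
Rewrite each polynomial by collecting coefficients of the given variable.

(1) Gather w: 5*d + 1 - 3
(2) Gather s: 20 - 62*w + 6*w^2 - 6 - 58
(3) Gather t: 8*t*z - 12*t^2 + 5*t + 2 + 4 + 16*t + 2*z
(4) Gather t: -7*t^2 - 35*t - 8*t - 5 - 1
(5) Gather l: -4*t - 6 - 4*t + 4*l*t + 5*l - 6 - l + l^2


(1) = 5*d - 2
(2) = 6*w^2 - 62*w - 44
(3) = -12*t^2 + t*(8*z + 21) + 2*z + 6
(4) = -7*t^2 - 43*t - 6
(5) = l^2 + l*(4*t + 4) - 8*t - 12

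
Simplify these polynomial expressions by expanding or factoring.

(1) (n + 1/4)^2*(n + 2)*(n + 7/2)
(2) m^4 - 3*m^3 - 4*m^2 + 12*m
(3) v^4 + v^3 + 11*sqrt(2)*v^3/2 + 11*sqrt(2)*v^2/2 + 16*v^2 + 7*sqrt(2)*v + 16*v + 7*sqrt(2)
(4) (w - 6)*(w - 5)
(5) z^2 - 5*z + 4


(1) = n^4 + 6*n^3 + 157*n^2/16 + 123*n/32 + 7/16
(2) = m*(m - 3)*(m - 2)*(m + 2)
(3) = (v + 1)*(v + sqrt(2))^2*(v + 7*sqrt(2)/2)
(4) = w^2 - 11*w + 30
(5) = (z - 4)*(z - 1)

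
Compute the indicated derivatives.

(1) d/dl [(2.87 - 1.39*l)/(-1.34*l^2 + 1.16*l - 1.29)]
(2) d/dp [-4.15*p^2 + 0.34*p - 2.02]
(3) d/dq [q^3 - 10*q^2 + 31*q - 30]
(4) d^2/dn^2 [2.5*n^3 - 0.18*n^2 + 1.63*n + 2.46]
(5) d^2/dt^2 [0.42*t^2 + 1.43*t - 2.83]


(1) = (-1.8626*l^2 + 7.6916*l - 1.5361)/(1.7956*l^4 - 3.1088*l^3 + 4.8028*l^2 - 2.9928*l + 1.6641)
(2) = 0.34 - 8.3*p
(3) = 3*q^2 - 20*q + 31
(4) = 15.0*n - 0.36
(5) = 0.840000000000000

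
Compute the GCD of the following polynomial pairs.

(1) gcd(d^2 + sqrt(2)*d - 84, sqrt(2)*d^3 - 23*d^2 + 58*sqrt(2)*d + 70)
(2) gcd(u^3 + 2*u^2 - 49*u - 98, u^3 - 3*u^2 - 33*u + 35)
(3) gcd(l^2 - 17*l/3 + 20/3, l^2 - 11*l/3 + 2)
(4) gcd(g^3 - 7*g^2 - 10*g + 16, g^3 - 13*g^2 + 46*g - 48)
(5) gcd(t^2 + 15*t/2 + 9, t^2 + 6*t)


(1) = gcd((d - 6*sqrt(2))*(d + 7*sqrt(2)), (d - 7*sqrt(2))*(d - 5*sqrt(2))*(sqrt(2)*d + 1)) = 1
(2) = u - 7
(3) = gcd((l - 4)*(l - 5/3), (l - 3)*(l - 2/3)) = 1
(4) = gcd((g - 8)*(g - 1)*(g + 2), (g - 8)*(g - 3)*(g - 2)) = g - 8
(5) = gcd((t + 3/2)*(t + 6), t*(t + 6)) = t + 6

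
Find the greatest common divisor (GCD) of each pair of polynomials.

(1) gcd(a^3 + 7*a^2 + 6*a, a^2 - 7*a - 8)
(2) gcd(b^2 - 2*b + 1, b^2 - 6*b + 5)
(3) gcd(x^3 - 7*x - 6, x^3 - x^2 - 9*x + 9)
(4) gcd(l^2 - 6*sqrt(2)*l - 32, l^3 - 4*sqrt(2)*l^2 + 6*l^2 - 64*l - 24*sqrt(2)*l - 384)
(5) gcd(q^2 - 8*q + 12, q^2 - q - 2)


(1) = a + 1
(2) = b - 1
(3) = x - 3
(4) = l - 8*sqrt(2)
(5) = q - 2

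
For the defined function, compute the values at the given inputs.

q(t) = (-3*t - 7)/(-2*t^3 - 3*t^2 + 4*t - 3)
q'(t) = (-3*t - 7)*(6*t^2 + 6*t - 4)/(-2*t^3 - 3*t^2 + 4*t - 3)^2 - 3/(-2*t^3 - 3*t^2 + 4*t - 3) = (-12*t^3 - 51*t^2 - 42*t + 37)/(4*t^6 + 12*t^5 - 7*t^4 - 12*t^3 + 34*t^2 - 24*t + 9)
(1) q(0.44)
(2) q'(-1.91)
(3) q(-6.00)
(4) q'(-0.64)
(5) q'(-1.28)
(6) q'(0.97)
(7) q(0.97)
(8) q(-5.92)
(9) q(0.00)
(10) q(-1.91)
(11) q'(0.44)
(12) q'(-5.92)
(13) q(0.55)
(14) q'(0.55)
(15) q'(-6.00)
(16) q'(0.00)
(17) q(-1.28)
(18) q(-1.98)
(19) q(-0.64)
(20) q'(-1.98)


(1) = 4.18
(2) = 0.25
(3) = 0.04
(4) = 1.18
(5) = 0.41
(6) = -4.41
(7) = 2.63
(8) = 0.04
(9) = 2.33
(10) = 0.17
(11) = 1.92
(12) = 0.01
(13) = 4.24
(14) = -0.85
(15) = 0.01
(16) = 4.11
(17) = 0.36
(18) = 0.15
(19) = 0.81
(20) = 0.26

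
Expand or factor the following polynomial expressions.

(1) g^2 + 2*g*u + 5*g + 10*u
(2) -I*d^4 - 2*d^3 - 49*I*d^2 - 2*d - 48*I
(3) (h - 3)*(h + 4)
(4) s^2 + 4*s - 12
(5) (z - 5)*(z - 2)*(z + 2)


(1) = (g + 5)*(g + 2*u)
(2) = (d - 8*I)*(d - I)*(d + 6*I)*(-I*d + 1)
(3) = h^2 + h - 12
(4) = (s - 2)*(s + 6)
(5) = z^3 - 5*z^2 - 4*z + 20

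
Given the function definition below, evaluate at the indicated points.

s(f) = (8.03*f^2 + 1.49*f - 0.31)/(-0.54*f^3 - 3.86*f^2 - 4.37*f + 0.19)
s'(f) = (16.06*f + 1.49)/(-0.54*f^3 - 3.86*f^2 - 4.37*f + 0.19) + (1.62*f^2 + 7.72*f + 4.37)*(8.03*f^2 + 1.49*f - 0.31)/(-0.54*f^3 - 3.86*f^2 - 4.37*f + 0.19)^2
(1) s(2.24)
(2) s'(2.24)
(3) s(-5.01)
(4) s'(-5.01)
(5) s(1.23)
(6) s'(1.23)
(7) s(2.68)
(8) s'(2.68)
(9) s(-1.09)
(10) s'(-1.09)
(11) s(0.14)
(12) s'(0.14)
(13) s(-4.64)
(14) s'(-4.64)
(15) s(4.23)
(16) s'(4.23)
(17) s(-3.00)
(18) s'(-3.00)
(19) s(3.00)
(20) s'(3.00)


(1) = -1.24
(2) = -0.02
(3) = -28.10
(4) = 37.34
(5) = -1.14
(6) = -0.22
(7) = -1.24
(8) = 0.02
(9) = 7.13
(10) = -29.19
(11) = -0.11
(12) = -6.26
(13) = -19.06
(14) = 15.91
(15) = -1.17
(16) = 0.06
(17) = -9.84
(18) = 0.77
(19) = -1.23
(20) = 0.03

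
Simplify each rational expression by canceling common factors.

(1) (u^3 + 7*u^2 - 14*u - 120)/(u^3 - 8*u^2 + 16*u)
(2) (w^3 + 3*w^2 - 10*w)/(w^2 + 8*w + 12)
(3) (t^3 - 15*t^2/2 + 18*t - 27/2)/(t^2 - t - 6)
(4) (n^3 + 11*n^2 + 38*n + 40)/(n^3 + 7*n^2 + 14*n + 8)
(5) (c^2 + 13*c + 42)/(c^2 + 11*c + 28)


(1) = (u^2 + 11*u + 30)/(u^2 - 4*u)
(2) = (w^3 + 3*w^2 - 10*w)/(w^2 + 8*w + 12)
(3) = (2*t^2 - 9*t + 9)/(2*t + 4)
(4) = (n + 5)/(n + 1)
(5) = (c + 6)/(c + 4)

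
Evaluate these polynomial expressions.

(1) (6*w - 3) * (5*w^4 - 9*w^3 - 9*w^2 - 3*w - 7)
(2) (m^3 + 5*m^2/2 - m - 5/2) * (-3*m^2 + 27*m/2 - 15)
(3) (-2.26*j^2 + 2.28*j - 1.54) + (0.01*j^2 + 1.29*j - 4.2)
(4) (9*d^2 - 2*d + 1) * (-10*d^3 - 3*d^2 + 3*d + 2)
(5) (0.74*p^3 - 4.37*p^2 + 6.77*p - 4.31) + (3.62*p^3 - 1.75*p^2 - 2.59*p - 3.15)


(1) = 30*w^5 - 69*w^4 - 27*w^3 + 9*w^2 - 33*w + 21
(2) = -3*m^5 + 6*m^4 + 87*m^3/4 - 87*m^2/2 - 75*m/4 + 75/2
(3) = -2.25*j^2 + 3.57*j - 5.74
(4) = -90*d^5 - 7*d^4 + 23*d^3 + 9*d^2 - d + 2
(5) = 4.36*p^3 - 6.12*p^2 + 4.18*p - 7.46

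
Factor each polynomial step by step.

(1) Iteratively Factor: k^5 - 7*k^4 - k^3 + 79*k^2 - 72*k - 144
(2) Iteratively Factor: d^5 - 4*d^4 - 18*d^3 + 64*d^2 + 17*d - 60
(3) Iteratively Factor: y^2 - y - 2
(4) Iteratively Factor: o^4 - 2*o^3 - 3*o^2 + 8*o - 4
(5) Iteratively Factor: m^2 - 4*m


(1) = (k + 3)*(k^4 - 10*k^3 + 29*k^2 - 8*k - 48) = (k + 1)*(k + 3)*(k^3 - 11*k^2 + 40*k - 48) = (k - 3)*(k + 1)*(k + 3)*(k^2 - 8*k + 16) = (k - 4)*(k - 3)*(k + 1)*(k + 3)*(k - 4)
(2) = (d + 1)*(d^4 - 5*d^3 - 13*d^2 + 77*d - 60) = (d - 3)*(d + 1)*(d^3 - 2*d^2 - 19*d + 20) = (d - 5)*(d - 3)*(d + 1)*(d^2 + 3*d - 4) = (d - 5)*(d - 3)*(d - 1)*(d + 1)*(d + 4)
(3) = (y + 1)*(y - 2)
(4) = (o - 1)*(o^3 - o^2 - 4*o + 4) = (o - 1)^2*(o^2 - 4) = (o - 1)^2*(o + 2)*(o - 2)
(5) = (m)*(m - 4)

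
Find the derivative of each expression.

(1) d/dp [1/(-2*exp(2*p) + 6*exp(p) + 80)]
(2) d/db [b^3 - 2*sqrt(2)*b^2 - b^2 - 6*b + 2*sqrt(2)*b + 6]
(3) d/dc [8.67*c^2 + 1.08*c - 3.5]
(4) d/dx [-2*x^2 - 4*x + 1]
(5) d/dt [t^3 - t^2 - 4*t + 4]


(1) = (exp(p) - 3/2)*exp(p)/(-exp(2*p) + 3*exp(p) + 40)^2
(2) = 3*b^2 - 4*sqrt(2)*b - 2*b - 6 + 2*sqrt(2)
(3) = 17.34*c + 1.08
(4) = -4*x - 4
(5) = 3*t^2 - 2*t - 4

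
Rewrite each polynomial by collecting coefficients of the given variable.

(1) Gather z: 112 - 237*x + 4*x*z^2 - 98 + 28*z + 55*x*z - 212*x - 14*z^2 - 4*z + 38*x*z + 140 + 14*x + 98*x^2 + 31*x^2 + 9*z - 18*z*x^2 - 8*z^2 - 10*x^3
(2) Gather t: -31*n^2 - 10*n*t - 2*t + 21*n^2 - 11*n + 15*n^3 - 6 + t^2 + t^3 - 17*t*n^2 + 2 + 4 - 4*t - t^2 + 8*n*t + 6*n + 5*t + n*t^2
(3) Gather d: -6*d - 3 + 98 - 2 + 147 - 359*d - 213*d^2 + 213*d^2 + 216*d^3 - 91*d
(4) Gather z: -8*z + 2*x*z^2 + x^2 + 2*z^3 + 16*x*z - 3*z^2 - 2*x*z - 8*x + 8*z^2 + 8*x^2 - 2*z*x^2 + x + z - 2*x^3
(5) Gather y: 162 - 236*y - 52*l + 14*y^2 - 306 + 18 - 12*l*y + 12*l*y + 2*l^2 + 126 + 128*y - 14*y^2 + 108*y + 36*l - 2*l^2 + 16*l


(1) = -10*x^3 + 129*x^2 - 435*x + z^2*(4*x - 22) + z*(-18*x^2 + 93*x + 33) + 154
(2) = 15*n^3 - 10*n^2 + n*t^2 - 5*n + t^3 + t*(-17*n^2 - 2*n - 1)
(3) = 216*d^3 - 456*d + 240
(4) = -2*x^3 + 9*x^2 - 7*x + 2*z^3 + z^2*(2*x + 5) + z*(-2*x^2 + 14*x - 7)
(5) = 0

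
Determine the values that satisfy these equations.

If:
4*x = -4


Then:
x = -1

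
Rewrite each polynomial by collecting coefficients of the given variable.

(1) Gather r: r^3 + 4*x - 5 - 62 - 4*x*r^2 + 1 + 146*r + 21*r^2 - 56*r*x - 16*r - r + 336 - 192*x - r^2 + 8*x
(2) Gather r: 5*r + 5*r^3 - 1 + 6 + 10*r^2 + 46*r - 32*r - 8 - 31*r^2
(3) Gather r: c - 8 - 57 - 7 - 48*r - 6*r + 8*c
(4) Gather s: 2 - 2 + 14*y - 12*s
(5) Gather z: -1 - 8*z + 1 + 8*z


(1) = r^3 + r^2*(20 - 4*x) + r*(129 - 56*x) - 180*x + 270
(2) = 5*r^3 - 21*r^2 + 19*r - 3
(3) = 9*c - 54*r - 72
(4) = -12*s + 14*y
(5) = 0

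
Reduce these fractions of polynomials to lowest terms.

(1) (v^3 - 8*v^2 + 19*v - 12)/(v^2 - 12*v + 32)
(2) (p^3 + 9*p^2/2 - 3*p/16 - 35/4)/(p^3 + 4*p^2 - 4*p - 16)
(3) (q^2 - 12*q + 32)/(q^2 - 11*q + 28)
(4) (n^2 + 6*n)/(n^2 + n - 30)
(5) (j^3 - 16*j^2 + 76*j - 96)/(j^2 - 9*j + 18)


(1) = (v^2 - 4*v + 3)/(v - 8)
(2) = (16*p^2 + 8*p - 35)/(16*p^2 - 64)
(3) = (q - 8)/(q - 7)
(4) = n/(n - 5)
(5) = (j^2 - 10*j + 16)/(j - 3)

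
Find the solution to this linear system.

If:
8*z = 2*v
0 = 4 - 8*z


Then:
v = 2
z = 1/2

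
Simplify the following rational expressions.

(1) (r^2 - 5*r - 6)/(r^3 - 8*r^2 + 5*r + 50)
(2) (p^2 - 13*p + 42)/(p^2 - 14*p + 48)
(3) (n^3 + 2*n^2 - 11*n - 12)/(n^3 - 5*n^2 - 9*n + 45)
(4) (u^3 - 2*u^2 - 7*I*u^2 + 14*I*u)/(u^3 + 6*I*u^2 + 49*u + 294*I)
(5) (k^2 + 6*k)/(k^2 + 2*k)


(1) = (r^2 - 5*r - 6)/(r^3 - 8*r^2 + 5*r + 50)
(2) = (p - 7)/(p - 8)
(3) = (n^2 + 5*n + 4)/(n^2 - 2*n - 15)
(4) = (u^2 - 2*u)/(u^2 + 13*I*u - 42)
(5) = (k + 6)/(k + 2)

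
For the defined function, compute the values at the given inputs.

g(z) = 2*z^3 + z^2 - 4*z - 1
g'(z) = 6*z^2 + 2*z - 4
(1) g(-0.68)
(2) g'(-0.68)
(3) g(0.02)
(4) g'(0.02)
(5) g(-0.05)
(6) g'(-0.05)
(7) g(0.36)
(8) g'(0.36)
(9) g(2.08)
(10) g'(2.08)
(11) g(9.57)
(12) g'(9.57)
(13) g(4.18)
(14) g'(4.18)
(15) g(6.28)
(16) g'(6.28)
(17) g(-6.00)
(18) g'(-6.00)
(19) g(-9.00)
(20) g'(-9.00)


(1) = 1.55
(2) = -2.59
(3) = -1.08
(4) = -3.96
(5) = -0.80
(6) = -4.08
(7) = -2.22
(8) = -2.50
(9) = 13.00
(10) = 26.12
(11) = 1805.24
(12) = 564.65
(13) = 145.82
(14) = 109.19
(15) = 508.66
(16) = 245.19
(17) = -373.00
(18) = 200.00
(19) = -1342.00
(20) = 464.00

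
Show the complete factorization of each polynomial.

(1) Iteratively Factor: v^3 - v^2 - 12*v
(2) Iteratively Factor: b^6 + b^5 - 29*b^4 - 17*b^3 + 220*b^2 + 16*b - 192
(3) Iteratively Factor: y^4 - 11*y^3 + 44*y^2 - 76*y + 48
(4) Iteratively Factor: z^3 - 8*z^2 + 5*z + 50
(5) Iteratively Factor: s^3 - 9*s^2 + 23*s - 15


(1) = (v + 3)*(v^2 - 4*v) = (v - 4)*(v + 3)*(v)
(2) = (b + 1)*(b^5 - 29*b^3 + 12*b^2 + 208*b - 192) = (b + 1)*(b + 4)*(b^4 - 4*b^3 - 13*b^2 + 64*b - 48) = (b - 1)*(b + 1)*(b + 4)*(b^3 - 3*b^2 - 16*b + 48) = (b - 3)*(b - 1)*(b + 1)*(b + 4)*(b^2 - 16) = (b - 4)*(b - 3)*(b - 1)*(b + 1)*(b + 4)*(b + 4)
(3) = (y - 4)*(y^3 - 7*y^2 + 16*y - 12) = (y - 4)*(y - 3)*(y^2 - 4*y + 4) = (y - 4)*(y - 3)*(y - 2)*(y - 2)
(4) = (z + 2)*(z^2 - 10*z + 25) = (z - 5)*(z + 2)*(z - 5)
(5) = (s - 1)*(s^2 - 8*s + 15) = (s - 3)*(s - 1)*(s - 5)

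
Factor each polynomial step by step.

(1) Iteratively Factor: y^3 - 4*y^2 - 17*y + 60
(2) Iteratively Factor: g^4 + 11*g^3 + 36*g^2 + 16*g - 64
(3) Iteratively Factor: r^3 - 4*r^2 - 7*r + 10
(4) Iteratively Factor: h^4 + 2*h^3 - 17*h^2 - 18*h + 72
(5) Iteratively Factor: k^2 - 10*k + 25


(1) = (y + 4)*(y^2 - 8*y + 15) = (y - 3)*(y + 4)*(y - 5)
(2) = (g - 1)*(g^3 + 12*g^2 + 48*g + 64) = (g - 1)*(g + 4)*(g^2 + 8*g + 16) = (g - 1)*(g + 4)^2*(g + 4)
(3) = (r - 1)*(r^2 - 3*r - 10) = (r - 5)*(r - 1)*(r + 2)
(4) = (h - 2)*(h^3 + 4*h^2 - 9*h - 36) = (h - 2)*(h + 3)*(h^2 + h - 12) = (h - 3)*(h - 2)*(h + 3)*(h + 4)
(5) = (k - 5)*(k - 5)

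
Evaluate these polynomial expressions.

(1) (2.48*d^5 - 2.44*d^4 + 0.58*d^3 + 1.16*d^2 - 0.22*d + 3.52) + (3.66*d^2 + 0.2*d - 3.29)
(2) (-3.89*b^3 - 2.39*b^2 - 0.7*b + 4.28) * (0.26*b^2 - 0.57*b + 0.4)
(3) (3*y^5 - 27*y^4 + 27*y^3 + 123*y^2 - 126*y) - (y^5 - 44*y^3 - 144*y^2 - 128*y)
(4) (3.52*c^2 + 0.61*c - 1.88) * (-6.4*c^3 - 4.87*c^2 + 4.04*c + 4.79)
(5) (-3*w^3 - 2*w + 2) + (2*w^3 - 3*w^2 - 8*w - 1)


(1) = 2.48*d^5 - 2.44*d^4 + 0.58*d^3 + 4.82*d^2 - 0.02*d + 0.23
(2) = -1.0114*b^5 + 1.5959*b^4 - 0.3757*b^3 + 0.5558*b^2 - 2.7196*b + 1.712
(3) = 2*y^5 - 27*y^4 + 71*y^3 + 267*y^2 + 2*y
(4) = -22.528*c^5 - 21.0464*c^4 + 23.2821*c^3 + 28.4808*c^2 - 4.6733*c - 9.0052
(5) = -w^3 - 3*w^2 - 10*w + 1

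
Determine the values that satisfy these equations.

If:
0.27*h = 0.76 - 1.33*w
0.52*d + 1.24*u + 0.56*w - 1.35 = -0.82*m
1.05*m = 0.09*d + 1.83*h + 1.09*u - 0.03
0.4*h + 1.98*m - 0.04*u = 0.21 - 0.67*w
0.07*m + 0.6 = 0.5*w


Then:
d = -18.40
h = -3.46
m = 0.53
u = 7.88
w = 1.27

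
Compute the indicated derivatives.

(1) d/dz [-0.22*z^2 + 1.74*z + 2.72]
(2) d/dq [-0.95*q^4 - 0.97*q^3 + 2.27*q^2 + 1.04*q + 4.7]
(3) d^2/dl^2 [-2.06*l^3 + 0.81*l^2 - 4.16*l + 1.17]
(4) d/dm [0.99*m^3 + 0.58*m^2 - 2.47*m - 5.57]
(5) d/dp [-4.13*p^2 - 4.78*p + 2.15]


(1) = 1.74 - 0.44*z
(2) = -3.8*q^3 - 2.91*q^2 + 4.54*q + 1.04
(3) = 1.62 - 12.36*l
(4) = 2.97*m^2 + 1.16*m - 2.47
(5) = -8.26*p - 4.78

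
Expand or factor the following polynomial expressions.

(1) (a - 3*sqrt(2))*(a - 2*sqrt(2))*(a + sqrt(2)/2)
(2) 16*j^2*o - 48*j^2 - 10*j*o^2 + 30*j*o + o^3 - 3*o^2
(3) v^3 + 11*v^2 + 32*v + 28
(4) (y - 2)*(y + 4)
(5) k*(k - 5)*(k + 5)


(1) = a^3 - 9*sqrt(2)*a^2/2 + 7*a + 6*sqrt(2)
(2) = (-8*j + o)*(-2*j + o)*(o - 3)
(3) = (v + 2)^2*(v + 7)
(4) = y^2 + 2*y - 8
(5) = k^3 - 25*k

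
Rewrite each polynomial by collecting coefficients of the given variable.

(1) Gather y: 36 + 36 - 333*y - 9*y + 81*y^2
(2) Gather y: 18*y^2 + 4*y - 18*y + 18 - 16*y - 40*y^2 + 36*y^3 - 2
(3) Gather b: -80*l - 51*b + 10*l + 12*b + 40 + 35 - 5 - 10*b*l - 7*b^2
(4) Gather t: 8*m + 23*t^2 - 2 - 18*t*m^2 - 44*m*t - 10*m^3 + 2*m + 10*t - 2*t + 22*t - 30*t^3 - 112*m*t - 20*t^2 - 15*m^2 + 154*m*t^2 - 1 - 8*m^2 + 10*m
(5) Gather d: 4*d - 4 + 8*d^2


(1) = 81*y^2 - 342*y + 72
(2) = 36*y^3 - 22*y^2 - 30*y + 16
(3) = -7*b^2 + b*(-10*l - 39) - 70*l + 70
(4) = -10*m^3 - 23*m^2 + 20*m - 30*t^3 + t^2*(154*m + 3) + t*(-18*m^2 - 156*m + 30) - 3
(5) = 8*d^2 + 4*d - 4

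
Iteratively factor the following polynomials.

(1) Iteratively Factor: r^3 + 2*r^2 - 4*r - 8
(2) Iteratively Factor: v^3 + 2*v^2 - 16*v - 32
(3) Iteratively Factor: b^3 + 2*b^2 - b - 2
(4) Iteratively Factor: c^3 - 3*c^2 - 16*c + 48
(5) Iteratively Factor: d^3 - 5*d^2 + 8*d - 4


(1) = (r + 2)*(r^2 - 4) = (r + 2)^2*(r - 2)
(2) = (v + 4)*(v^2 - 2*v - 8) = (v + 2)*(v + 4)*(v - 4)
(3) = (b - 1)*(b^2 + 3*b + 2) = (b - 1)*(b + 2)*(b + 1)
(4) = (c + 4)*(c^2 - 7*c + 12) = (c - 3)*(c + 4)*(c - 4)
(5) = (d - 2)*(d^2 - 3*d + 2) = (d - 2)^2*(d - 1)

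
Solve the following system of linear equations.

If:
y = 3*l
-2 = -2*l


Then:
l = 1
y = 3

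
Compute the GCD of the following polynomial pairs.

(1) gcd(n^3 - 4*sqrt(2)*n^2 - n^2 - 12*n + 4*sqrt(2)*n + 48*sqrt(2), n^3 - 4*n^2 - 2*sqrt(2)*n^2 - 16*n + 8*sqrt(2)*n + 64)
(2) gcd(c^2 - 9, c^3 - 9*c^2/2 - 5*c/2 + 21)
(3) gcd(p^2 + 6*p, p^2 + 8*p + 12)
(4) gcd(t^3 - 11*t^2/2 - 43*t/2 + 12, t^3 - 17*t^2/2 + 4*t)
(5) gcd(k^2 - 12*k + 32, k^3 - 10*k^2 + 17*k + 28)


(1) = n^2 + n*(-4*sqrt(2) - 4) + 16*sqrt(2)
(2) = c - 3
(3) = p + 6
(4) = gcd((t - 8)*(t - 1/2)*(t + 3), t*(t - 8)*(t - 1/2)) = t^2 - 17*t/2 + 4
(5) = k - 4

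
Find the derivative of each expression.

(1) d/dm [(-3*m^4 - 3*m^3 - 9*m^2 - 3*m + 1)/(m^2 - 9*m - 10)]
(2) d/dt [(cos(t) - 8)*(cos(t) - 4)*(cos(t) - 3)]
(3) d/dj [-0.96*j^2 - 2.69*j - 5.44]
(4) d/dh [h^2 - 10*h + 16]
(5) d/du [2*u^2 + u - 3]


(1) = (-6*m^5 + 78*m^4 + 174*m^3 + 174*m^2 + 178*m + 39)/(m^4 - 18*m^3 + 61*m^2 + 180*m + 100)
(2) = (-3*cos(t)^2 + 30*cos(t) - 68)*sin(t)
(3) = -1.92*j - 2.69
(4) = 2*h - 10
(5) = 4*u + 1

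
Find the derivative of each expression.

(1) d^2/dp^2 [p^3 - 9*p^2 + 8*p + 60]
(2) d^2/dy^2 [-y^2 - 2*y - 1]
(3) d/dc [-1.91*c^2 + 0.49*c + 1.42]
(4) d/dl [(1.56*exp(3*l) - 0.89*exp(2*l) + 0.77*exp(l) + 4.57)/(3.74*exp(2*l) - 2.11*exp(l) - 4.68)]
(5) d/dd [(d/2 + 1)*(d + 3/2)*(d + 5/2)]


(1) = 6*p - 18
(2) = -2
(3) = 0.49 - 3.82*c
(4) = (5.8344*exp(4*l) - 6.5832*exp(3*l) - 22.9043*exp(2*l) - 25.8532*exp(l) + 6.0391)*exp(l)/(13.9876*exp(4*l) - 15.7828*exp(3*l) - 30.5543*exp(2*l) + 19.7496*exp(l) + 21.9024)
(5) = 3*d^2/2 + 6*d + 47/8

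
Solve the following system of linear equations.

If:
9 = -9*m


Then:
m = -1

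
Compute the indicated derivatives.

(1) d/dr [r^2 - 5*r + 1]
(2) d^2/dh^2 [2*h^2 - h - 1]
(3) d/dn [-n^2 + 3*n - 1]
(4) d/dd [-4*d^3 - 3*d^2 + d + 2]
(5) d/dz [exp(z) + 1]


(1) = 2*r - 5
(2) = 4
(3) = 3 - 2*n
(4) = -12*d^2 - 6*d + 1
(5) = exp(z)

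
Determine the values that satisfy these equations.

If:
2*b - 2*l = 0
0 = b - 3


Then:
b = 3
l = 3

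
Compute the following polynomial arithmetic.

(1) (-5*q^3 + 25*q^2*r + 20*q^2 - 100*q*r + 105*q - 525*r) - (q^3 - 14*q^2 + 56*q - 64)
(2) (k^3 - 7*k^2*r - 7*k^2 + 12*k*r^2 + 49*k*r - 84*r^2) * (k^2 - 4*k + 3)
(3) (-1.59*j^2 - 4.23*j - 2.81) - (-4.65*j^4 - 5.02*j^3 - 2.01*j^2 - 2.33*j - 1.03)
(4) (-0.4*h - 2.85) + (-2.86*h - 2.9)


(1) = -6*q^3 + 25*q^2*r + 34*q^2 - 100*q*r + 49*q - 525*r + 64
(2) = k^5 - 7*k^4*r - 11*k^4 + 12*k^3*r^2 + 77*k^3*r + 31*k^3 - 132*k^2*r^2 - 217*k^2*r - 21*k^2 + 372*k*r^2 + 147*k*r - 252*r^2
(3) = 4.65*j^4 + 5.02*j^3 + 0.42*j^2 - 1.9*j - 1.78
(4) = -3.26*h - 5.75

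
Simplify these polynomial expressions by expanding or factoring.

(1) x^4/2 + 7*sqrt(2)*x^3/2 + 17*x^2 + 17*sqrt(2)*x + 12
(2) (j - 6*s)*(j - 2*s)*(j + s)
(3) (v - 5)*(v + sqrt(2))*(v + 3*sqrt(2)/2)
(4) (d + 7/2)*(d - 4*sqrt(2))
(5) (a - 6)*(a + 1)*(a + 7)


(1) = (x/2 + sqrt(2))*(x + sqrt(2))^2*(x + 3*sqrt(2))
(2) = j^3 - 7*j^2*s + 4*j*s^2 + 12*s^3
(3) = v^3 - 5*v^2 + 5*sqrt(2)*v^2/2 - 25*sqrt(2)*v/2 + 3*v - 15
(4) = d^2 - 4*sqrt(2)*d + 7*d/2 - 14*sqrt(2)
(5) = a^3 + 2*a^2 - 41*a - 42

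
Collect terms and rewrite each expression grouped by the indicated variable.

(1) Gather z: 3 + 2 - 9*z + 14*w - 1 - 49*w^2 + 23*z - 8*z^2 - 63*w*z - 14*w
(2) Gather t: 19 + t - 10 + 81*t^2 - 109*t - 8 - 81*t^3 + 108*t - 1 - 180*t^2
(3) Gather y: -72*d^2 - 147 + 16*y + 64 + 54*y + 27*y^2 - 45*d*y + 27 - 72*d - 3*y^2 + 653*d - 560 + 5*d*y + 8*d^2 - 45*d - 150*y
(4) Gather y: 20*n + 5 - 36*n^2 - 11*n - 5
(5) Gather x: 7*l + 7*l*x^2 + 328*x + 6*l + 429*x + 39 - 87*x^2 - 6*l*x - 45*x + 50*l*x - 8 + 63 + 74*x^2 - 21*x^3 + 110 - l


(1) = -49*w^2 - 8*z^2 + z*(14 - 63*w) + 4
(2) = -81*t^3 - 99*t^2
(3) = -64*d^2 + 536*d + 24*y^2 + y*(-40*d - 80) - 616
(4) = -36*n^2 + 9*n
(5) = 12*l - 21*x^3 + x^2*(7*l - 13) + x*(44*l + 712) + 204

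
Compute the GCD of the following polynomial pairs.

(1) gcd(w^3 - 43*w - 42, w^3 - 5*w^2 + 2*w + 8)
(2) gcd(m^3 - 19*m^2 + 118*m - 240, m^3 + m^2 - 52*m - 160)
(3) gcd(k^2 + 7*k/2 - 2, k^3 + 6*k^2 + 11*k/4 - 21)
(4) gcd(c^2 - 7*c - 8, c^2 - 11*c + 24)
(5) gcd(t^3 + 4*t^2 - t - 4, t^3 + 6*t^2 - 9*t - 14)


(1) = w + 1
(2) = gcd((m - 8)*(m - 6)*(m - 5), (m - 8)*(m + 4)*(m + 5)) = m - 8
(3) = gcd((k - 1/2)*(k + 4), (k - 3/2)*(k + 7/2)*(k + 4)) = k + 4
(4) = c - 8
(5) = t + 1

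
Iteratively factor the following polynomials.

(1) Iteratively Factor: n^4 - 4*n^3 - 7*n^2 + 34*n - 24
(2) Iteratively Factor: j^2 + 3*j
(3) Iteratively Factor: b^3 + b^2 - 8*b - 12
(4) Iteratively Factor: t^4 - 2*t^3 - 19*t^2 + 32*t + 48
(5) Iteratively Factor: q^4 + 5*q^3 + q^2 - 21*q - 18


(1) = (n - 4)*(n^3 - 7*n + 6) = (n - 4)*(n - 1)*(n^2 + n - 6) = (n - 4)*(n - 2)*(n - 1)*(n + 3)
(2) = (j)*(j + 3)
(3) = (b + 2)*(b^2 - b - 6) = (b - 3)*(b + 2)*(b + 2)
(4) = (t + 1)*(t^3 - 3*t^2 - 16*t + 48) = (t + 1)*(t + 4)*(t^2 - 7*t + 12) = (t - 3)*(t + 1)*(t + 4)*(t - 4)
(5) = (q + 3)*(q^3 + 2*q^2 - 5*q - 6) = (q + 1)*(q + 3)*(q^2 + q - 6) = (q - 2)*(q + 1)*(q + 3)*(q + 3)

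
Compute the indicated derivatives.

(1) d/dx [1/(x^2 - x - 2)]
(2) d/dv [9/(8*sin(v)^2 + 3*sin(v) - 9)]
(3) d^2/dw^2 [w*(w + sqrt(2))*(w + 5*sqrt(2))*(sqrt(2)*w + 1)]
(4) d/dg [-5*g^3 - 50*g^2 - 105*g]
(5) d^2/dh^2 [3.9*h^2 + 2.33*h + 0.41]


(1) = (1 - 2*x)/(-x^2 + x + 2)^2
(2) = -9*(16*sin(v) + 3)*cos(v)/(8*sin(v)^2 + 3*sin(v) - 9)^2
(3) = 12*sqrt(2)*w^2 + 78*w + 32*sqrt(2)
(4) = -15*g^2 - 100*g - 105
(5) = 7.80000000000000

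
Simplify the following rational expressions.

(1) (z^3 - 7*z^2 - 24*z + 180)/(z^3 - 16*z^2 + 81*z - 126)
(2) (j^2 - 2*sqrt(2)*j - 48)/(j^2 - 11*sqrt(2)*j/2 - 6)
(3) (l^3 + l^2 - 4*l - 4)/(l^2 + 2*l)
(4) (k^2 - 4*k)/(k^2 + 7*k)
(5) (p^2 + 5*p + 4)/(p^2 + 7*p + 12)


(1) = (z^2 - z - 30)/(z^2 - 10*z + 21)
(2) = (2*j + 8*sqrt(2))/(2*j + sqrt(2))
(3) = (l^2 - l - 2)/l
(4) = (k - 4)/(k + 7)
(5) = (p + 1)/(p + 3)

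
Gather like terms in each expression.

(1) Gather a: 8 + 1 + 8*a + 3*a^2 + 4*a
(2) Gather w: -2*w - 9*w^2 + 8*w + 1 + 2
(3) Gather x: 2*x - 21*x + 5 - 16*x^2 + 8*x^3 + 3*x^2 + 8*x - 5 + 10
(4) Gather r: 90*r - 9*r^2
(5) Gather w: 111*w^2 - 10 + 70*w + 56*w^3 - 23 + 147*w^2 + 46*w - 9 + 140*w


(1) = 3*a^2 + 12*a + 9
(2) = -9*w^2 + 6*w + 3
(3) = 8*x^3 - 13*x^2 - 11*x + 10
(4) = -9*r^2 + 90*r
(5) = 56*w^3 + 258*w^2 + 256*w - 42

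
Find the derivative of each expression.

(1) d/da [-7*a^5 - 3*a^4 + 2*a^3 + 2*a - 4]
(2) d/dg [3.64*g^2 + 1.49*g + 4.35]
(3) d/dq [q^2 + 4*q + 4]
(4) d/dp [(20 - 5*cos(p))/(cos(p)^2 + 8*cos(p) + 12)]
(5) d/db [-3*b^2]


(1) = -35*a^4 - 12*a^3 + 6*a^2 + 2
(2) = 7.28*g + 1.49
(3) = 2*q + 4
(4) = 5*(sin(p)^2 + 8*cos(p) + 43)*sin(p)/(cos(p)^2 + 8*cos(p) + 12)^2
(5) = -6*b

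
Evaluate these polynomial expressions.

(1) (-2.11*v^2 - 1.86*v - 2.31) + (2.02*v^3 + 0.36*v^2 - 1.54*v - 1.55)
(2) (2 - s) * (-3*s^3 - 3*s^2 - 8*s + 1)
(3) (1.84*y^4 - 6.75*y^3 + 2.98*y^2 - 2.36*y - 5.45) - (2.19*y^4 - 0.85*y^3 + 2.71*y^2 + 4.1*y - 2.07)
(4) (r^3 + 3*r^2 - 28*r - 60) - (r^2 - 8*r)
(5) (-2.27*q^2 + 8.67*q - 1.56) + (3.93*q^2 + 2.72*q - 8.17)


(1) = 2.02*v^3 - 1.75*v^2 - 3.4*v - 3.86
(2) = 3*s^4 - 3*s^3 + 2*s^2 - 17*s + 2
(3) = -0.35*y^4 - 5.9*y^3 + 0.27*y^2 - 6.46*y - 3.38
(4) = r^3 + 2*r^2 - 20*r - 60
(5) = 1.66*q^2 + 11.39*q - 9.73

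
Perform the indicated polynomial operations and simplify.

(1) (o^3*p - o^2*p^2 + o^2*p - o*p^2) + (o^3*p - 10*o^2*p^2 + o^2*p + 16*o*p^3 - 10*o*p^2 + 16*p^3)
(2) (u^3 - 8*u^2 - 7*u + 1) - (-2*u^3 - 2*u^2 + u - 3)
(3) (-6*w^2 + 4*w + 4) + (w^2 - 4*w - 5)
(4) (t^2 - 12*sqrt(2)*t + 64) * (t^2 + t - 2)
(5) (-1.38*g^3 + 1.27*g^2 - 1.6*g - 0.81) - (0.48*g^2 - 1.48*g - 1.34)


(1) = 2*o^3*p - 11*o^2*p^2 + 2*o^2*p + 16*o*p^3 - 11*o*p^2 + 16*p^3
(2) = 3*u^3 - 6*u^2 - 8*u + 4
(3) = -5*w^2 - 1
(4) = t^4 - 12*sqrt(2)*t^3 + t^3 - 12*sqrt(2)*t^2 + 62*t^2 + 24*sqrt(2)*t + 64*t - 128
(5) = -1.38*g^3 + 0.79*g^2 - 0.12*g + 0.53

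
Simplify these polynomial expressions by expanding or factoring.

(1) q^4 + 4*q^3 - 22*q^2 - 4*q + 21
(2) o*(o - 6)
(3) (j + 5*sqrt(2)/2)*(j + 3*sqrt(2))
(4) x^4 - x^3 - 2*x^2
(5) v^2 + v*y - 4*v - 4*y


(1) = (q - 3)*(q - 1)*(q + 1)*(q + 7)
(2) = o^2 - 6*o
(3) = j^2 + 11*sqrt(2)*j/2 + 15
(4) = x^2*(x - 2)*(x + 1)
(5) = (v - 4)*(v + y)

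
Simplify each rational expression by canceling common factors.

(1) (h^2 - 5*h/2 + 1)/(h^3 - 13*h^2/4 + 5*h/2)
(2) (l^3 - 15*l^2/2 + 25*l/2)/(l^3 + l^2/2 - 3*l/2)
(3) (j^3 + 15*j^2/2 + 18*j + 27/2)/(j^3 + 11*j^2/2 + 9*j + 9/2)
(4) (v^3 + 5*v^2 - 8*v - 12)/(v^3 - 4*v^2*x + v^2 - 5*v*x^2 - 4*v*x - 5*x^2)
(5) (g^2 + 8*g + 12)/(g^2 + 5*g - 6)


(1) = (4*h - 2)/(4*h^2 - 5*h)
(2) = (2*l^2 - 15*l + 25)/(2*l^2 + l - 3)
(3) = (j + 3)/(j + 1)
(4) = (-v^2 - 4*v + 12)/(-v^2 + 4*v*x + 5*x^2)
(5) = (g + 2)/(g - 1)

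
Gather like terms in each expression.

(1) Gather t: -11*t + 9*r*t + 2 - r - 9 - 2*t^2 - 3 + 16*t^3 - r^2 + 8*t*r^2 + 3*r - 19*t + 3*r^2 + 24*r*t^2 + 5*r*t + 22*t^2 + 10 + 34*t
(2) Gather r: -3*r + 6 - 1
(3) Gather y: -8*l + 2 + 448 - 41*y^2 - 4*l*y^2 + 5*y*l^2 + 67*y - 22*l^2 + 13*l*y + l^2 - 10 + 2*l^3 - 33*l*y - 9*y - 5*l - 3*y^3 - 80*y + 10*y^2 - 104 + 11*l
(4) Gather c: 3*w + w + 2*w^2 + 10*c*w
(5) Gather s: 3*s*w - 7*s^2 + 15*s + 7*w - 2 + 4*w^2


(1) = 2*r^2 + 2*r + 16*t^3 + t^2*(24*r + 20) + t*(8*r^2 + 14*r + 4)
(2) = 5 - 3*r
(3) = 2*l^3 - 21*l^2 - 2*l - 3*y^3 + y^2*(-4*l - 31) + y*(5*l^2 - 20*l - 22) + 336
(4) = 10*c*w + 2*w^2 + 4*w
(5) = -7*s^2 + s*(3*w + 15) + 4*w^2 + 7*w - 2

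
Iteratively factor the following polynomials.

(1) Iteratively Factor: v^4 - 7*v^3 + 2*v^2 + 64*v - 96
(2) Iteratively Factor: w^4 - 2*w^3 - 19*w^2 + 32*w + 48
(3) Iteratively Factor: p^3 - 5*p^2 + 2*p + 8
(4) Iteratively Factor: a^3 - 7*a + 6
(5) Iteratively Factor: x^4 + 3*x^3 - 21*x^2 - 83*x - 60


(1) = (v + 3)*(v^3 - 10*v^2 + 32*v - 32) = (v - 4)*(v + 3)*(v^2 - 6*v + 8) = (v - 4)*(v - 2)*(v + 3)*(v - 4)
(2) = (w + 1)*(w^3 - 3*w^2 - 16*w + 48) = (w - 3)*(w + 1)*(w^2 - 16) = (w - 4)*(w - 3)*(w + 1)*(w + 4)
(3) = (p - 2)*(p^2 - 3*p - 4) = (p - 2)*(p + 1)*(p - 4)
(4) = (a - 2)*(a^2 + 2*a - 3) = (a - 2)*(a + 3)*(a - 1)
(5) = (x + 1)*(x^3 + 2*x^2 - 23*x - 60) = (x - 5)*(x + 1)*(x^2 + 7*x + 12) = (x - 5)*(x + 1)*(x + 3)*(x + 4)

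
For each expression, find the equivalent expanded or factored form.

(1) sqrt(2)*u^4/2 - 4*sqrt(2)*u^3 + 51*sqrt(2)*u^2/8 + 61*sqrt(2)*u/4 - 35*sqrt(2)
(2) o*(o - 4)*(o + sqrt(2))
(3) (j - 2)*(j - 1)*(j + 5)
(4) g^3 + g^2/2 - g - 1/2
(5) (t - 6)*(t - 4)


(1) = (u - 4)*(u - 7/2)*(u - 5/2)*(sqrt(2)*u/2 + sqrt(2))
(2) = o^3 - 4*o^2 + sqrt(2)*o^2 - 4*sqrt(2)*o
(3) = j^3 + 2*j^2 - 13*j + 10
(4) = (g - 1)*(g + 1/2)*(g + 1)
(5) = t^2 - 10*t + 24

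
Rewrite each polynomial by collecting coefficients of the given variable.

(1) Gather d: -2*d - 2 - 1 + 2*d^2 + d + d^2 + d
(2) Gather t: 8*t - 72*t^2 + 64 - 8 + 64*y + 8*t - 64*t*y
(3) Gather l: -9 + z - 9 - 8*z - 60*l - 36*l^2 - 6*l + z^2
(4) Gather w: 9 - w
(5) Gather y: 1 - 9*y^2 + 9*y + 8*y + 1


(1) = 3*d^2 - 3
(2) = -72*t^2 + t*(16 - 64*y) + 64*y + 56
(3) = -36*l^2 - 66*l + z^2 - 7*z - 18
(4) = 9 - w
(5) = -9*y^2 + 17*y + 2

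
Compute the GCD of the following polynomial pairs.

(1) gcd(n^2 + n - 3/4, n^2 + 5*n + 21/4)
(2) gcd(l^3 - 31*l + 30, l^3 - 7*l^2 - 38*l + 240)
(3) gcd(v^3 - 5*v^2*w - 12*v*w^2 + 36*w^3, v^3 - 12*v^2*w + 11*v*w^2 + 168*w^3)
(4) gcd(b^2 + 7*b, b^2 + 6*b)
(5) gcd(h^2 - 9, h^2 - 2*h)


(1) = gcd((n - 1/2)*(n + 3/2), (n + 3/2)*(n + 7/2)) = n + 3/2
(2) = l^2 + l - 30
(3) = v + 3*w
(4) = b
(5) = 1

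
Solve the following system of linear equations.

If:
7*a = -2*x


Then:
a = -2*x/7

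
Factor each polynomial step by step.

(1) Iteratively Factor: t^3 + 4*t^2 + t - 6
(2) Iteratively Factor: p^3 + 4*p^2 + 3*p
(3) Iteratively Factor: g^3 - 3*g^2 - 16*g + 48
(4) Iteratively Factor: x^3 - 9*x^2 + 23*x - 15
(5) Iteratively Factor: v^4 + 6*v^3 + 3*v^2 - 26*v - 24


(1) = (t - 1)*(t^2 + 5*t + 6) = (t - 1)*(t + 2)*(t + 3)
(2) = (p)*(p^2 + 4*p + 3) = p*(p + 3)*(p + 1)
(3) = (g - 3)*(g^2 - 16) = (g - 4)*(g - 3)*(g + 4)
(4) = (x - 1)*(x^2 - 8*x + 15) = (x - 5)*(x - 1)*(x - 3)
(5) = (v - 2)*(v^3 + 8*v^2 + 19*v + 12) = (v - 2)*(v + 3)*(v^2 + 5*v + 4) = (v - 2)*(v + 3)*(v + 4)*(v + 1)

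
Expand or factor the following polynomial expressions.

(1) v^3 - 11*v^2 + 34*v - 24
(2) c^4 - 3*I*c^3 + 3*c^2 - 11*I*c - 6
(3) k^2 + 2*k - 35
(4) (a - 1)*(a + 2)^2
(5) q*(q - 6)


(1) = (v - 6)*(v - 4)*(v - 1)
(2) = (c - 3*I)*(c - I)^2*(c + 2*I)
(3) = (k - 5)*(k + 7)
(4) = a^3 + 3*a^2 - 4
(5) = q^2 - 6*q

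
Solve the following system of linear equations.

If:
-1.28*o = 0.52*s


Then:
o = -0.40625*s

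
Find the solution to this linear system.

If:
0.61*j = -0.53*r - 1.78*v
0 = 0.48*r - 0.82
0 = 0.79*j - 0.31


Then:
j = 0.39
r = 1.71
v = -0.64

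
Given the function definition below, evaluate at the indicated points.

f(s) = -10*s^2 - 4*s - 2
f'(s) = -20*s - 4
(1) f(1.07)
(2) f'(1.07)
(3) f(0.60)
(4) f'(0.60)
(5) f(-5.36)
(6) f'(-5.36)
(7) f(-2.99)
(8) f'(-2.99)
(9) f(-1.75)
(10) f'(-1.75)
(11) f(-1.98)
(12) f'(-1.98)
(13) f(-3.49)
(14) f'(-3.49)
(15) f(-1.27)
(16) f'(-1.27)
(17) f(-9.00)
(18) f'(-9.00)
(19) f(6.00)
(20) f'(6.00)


(1) = -17.73
(2) = -25.40
(3) = -8.00
(4) = -16.00
(5) = -267.86
(6) = 103.20
(7) = -79.44
(8) = 55.80
(9) = -25.62
(10) = 31.00
(11) = -33.28
(12) = 35.60
(13) = -109.84
(14) = 65.80
(15) = -13.05
(16) = 21.40
(17) = -776.00
(18) = 176.00
(19) = -386.00
(20) = -124.00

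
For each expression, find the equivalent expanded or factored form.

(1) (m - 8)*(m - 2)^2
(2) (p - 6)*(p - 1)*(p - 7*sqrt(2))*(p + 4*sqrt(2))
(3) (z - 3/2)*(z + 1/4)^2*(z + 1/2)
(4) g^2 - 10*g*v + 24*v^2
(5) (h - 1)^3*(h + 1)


(1) = m^3 - 12*m^2 + 36*m - 32
(2) = p^4 - 7*p^3 - 3*sqrt(2)*p^3 - 50*p^2 + 21*sqrt(2)*p^2 - 18*sqrt(2)*p + 392*p - 336
(3) = z^4 - z^3/2 - 19*z^2/16 - 7*z/16 - 3/64
(4) = (g - 6*v)*(g - 4*v)
(5) = h^4 - 2*h^3 + 2*h - 1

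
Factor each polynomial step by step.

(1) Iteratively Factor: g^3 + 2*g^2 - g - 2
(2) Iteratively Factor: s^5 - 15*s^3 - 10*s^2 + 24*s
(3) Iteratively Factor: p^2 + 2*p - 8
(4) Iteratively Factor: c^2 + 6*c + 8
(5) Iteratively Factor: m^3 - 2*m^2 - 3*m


(1) = (g + 1)*(g^2 + g - 2) = (g + 1)*(g + 2)*(g - 1)
(2) = (s - 1)*(s^4 + s^3 - 14*s^2 - 24*s) = (s - 1)*(s + 2)*(s^3 - s^2 - 12*s) = s*(s - 1)*(s + 2)*(s^2 - s - 12) = s*(s - 1)*(s + 2)*(s + 3)*(s - 4)
(3) = (p - 2)*(p + 4)
(4) = (c + 4)*(c + 2)
(5) = (m)*(m^2 - 2*m - 3) = m*(m - 3)*(m + 1)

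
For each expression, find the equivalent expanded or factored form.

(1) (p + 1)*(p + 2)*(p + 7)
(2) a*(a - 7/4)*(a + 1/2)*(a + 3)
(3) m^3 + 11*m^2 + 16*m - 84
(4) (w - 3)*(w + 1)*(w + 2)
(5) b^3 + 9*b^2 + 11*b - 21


(1) = p^3 + 10*p^2 + 23*p + 14
(2) = a^4 + 7*a^3/4 - 37*a^2/8 - 21*a/8
(3) = (m - 2)*(m + 6)*(m + 7)
(4) = w^3 - 7*w - 6
(5) = (b - 1)*(b + 3)*(b + 7)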